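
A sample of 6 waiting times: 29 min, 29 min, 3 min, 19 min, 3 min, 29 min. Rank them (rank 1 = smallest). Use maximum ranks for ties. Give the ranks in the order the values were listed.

6, 6, 2, 3, 2, 6

Sorted (ascending): 3, 3, 19, 29, 29, 29
The 2 values of 3 occupy positions 1–2 → each gets rank 2.
The 3 values of 29 occupy positions 4–6 → each gets rank 6.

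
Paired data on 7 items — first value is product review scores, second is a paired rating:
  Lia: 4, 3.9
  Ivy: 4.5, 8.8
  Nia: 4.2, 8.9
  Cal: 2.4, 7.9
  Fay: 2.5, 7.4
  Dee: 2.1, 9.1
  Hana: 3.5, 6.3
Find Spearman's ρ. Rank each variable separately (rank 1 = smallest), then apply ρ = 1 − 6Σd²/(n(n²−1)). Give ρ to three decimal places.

Ranks of variable 1: 5, 7, 6, 2, 3, 1, 4
Ranks of variable 2: 1, 5, 6, 4, 3, 7, 2
d = r₁ − r₂: 4, 2, 0, -2, 0, -6, 2
d²: 16, 4, 0, 4, 0, 36, 4; Σd² = 64
ρ = 1 − 6·64/(7·48) = 1 − 384/336 = -0.143

-0.143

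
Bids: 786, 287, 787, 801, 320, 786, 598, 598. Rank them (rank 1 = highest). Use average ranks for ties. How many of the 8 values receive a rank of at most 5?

4

Sorted (descending): 801, 787, 786, 786, 598, 598, 320, 287
The 2 values of 786 occupy positions 3–4 → average rank (3+4)/2 = 3.5.
The 2 values of 598 occupy positions 5–6 → average rank (5+6)/2 = 5.5.
Ranks ≤ 5: {1, 2, 3.5, 3.5} → 4 values.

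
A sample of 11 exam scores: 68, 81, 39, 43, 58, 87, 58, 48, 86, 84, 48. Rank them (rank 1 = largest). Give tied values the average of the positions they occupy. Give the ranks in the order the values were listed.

Sorted (descending): 87, 86, 84, 81, 68, 58, 58, 48, 48, 43, 39
The 2 values of 58 occupy positions 6–7 → average rank (6+7)/2 = 6.5.
The 2 values of 48 occupy positions 8–9 → average rank (8+9)/2 = 8.5.

5, 4, 11, 10, 6.5, 1, 6.5, 8.5, 2, 3, 8.5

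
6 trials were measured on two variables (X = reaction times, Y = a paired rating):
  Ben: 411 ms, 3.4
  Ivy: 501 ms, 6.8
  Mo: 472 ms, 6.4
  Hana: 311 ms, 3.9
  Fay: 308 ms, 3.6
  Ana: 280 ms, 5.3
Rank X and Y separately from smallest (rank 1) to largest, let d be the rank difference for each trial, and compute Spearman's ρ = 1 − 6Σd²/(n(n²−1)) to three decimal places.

Ranks of variable 1: 4, 6, 5, 3, 2, 1
Ranks of variable 2: 1, 6, 5, 3, 2, 4
d = r₁ − r₂: 3, 0, 0, 0, 0, -3
d²: 9, 0, 0, 0, 0, 9; Σd² = 18
ρ = 1 − 6·18/(6·35) = 1 − 108/210 = 0.486

0.486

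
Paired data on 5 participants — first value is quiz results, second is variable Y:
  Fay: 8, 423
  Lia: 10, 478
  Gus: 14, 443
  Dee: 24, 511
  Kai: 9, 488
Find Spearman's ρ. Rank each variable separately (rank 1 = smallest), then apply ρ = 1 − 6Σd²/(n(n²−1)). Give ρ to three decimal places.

0.600

Ranks of variable 1: 1, 3, 4, 5, 2
Ranks of variable 2: 1, 3, 2, 5, 4
d = r₁ − r₂: 0, 0, 2, 0, -2
d²: 0, 0, 4, 0, 4; Σd² = 8
ρ = 1 − 6·8/(5·24) = 1 − 48/120 = 0.600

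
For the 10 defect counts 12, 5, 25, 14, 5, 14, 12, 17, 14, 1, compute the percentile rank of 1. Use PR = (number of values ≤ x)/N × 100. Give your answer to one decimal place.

10.0

N = 10.
Strictly below 1: 0. Equal to 1: 1.
PR = 1/10 × 100 = 10.0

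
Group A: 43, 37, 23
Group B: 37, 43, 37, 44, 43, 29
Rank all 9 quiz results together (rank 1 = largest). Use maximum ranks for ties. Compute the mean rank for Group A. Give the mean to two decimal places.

6.67

Sorted (descending): 44, 43, 43, 43, 37, 37, 37, 29, 23
The 3 values of 43 occupy positions 2–4 → each gets rank 4.
The 3 values of 37 occupy positions 5–7 → each gets rank 7.
Group A values → pooled ranks: 43→4, 37→7, 23→9
Mean rank = (4 + 7 + 9) / 3 = 6.67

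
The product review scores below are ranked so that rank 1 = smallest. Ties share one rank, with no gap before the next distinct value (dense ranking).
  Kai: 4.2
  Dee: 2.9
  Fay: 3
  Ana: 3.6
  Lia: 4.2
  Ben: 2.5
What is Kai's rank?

Sorted (ascending): 2.5, 2.9, 3, 3.6, 4.2, 4.2
The 2 values of 4.2 share dense rank 5.
Remaining distinct values take the next consecutive integers.
Kai has value 4.2 → rank 5.

5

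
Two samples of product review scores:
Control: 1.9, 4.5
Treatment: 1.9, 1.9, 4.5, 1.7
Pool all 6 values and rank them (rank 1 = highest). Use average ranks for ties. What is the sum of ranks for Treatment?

15.5

Sorted (descending): 4.5, 4.5, 1.9, 1.9, 1.9, 1.7
The 2 values of 4.5 occupy positions 1–2 → average rank (1+2)/2 = 1.5.
The 3 values of 1.9 occupy positions 3–5 → average rank 4.
Treatment values → pooled ranks: 1.9→4, 1.9→4, 4.5→1.5, 1.7→6
Rank sum = 4 + 4 + 1.5 + 6 = 15.5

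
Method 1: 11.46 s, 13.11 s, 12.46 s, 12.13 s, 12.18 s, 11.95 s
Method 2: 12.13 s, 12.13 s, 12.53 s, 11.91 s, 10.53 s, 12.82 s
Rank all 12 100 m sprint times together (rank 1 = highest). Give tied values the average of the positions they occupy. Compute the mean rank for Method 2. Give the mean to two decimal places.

Sorted (descending): 13.11, 12.82, 12.53, 12.46, 12.18, 12.13, 12.13, 12.13, 11.95, 11.91, 11.46, 10.53
The 3 values of 12.13 occupy positions 6–8 → average rank 7.
Method 2 values → pooled ranks: 12.13→7, 12.13→7, 12.53→3, 11.91→10, 10.53→12, 12.82→2
Mean rank = (7 + 7 + 3 + 10 + 12 + 2) / 6 = 6.83

6.83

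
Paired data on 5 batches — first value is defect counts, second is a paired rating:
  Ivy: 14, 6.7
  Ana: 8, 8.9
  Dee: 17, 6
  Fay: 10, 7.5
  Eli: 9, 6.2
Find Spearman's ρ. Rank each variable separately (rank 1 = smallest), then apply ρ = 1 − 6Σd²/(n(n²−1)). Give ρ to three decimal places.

-0.700

Ranks of variable 1: 4, 1, 5, 3, 2
Ranks of variable 2: 3, 5, 1, 4, 2
d = r₁ − r₂: 1, -4, 4, -1, 0
d²: 1, 16, 16, 1, 0; Σd² = 34
ρ = 1 − 6·34/(5·24) = 1 − 204/120 = -0.700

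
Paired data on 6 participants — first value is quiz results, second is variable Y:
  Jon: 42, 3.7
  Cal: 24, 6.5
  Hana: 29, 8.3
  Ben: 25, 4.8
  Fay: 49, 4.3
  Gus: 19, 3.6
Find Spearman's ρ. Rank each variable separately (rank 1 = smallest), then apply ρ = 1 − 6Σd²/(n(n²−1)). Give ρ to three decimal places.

Ranks of variable 1: 5, 2, 4, 3, 6, 1
Ranks of variable 2: 2, 5, 6, 4, 3, 1
d = r₁ − r₂: 3, -3, -2, -1, 3, 0
d²: 9, 9, 4, 1, 9, 0; Σd² = 32
ρ = 1 − 6·32/(6·35) = 1 − 192/210 = 0.086

0.086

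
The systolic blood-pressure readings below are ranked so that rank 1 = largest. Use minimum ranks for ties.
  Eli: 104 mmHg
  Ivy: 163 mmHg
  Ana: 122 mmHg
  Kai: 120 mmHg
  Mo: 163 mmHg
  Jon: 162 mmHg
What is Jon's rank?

3

Sorted (descending): 163, 163, 162, 122, 120, 104
The 2 values of 163 occupy positions 1–2 → each gets rank 1.
Jon has value 162 mmHg → rank 3.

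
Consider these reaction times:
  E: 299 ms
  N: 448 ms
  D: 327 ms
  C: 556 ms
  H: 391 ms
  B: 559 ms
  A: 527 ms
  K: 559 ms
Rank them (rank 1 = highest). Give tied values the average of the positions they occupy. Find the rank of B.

1.5

Sorted (descending): 559, 559, 556, 527, 448, 391, 327, 299
The 2 values of 559 occupy positions 1–2 → average rank (1+2)/2 = 1.5.
B has value 559 ms → rank 1.5.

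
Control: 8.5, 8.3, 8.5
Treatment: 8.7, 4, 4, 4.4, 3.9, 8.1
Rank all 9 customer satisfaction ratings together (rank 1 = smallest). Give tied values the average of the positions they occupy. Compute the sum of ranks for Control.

Sorted (ascending): 3.9, 4, 4, 4.4, 8.1, 8.3, 8.5, 8.5, 8.7
The 2 values of 4 occupy positions 2–3 → average rank (2+3)/2 = 2.5.
The 2 values of 8.5 occupy positions 7–8 → average rank (7+8)/2 = 7.5.
Control values → pooled ranks: 8.5→7.5, 8.3→6, 8.5→7.5
Rank sum = 7.5 + 6 + 7.5 = 21

21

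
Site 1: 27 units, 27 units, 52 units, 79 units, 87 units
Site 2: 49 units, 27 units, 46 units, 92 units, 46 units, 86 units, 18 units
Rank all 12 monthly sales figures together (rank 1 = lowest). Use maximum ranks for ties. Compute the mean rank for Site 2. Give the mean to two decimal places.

Sorted (ascending): 18, 27, 27, 27, 46, 46, 49, 52, 79, 86, 87, 92
The 3 values of 27 occupy positions 2–4 → each gets rank 4.
The 2 values of 46 occupy positions 5–6 → each gets rank 6.
Site 2 values → pooled ranks: 49→7, 27→4, 46→6, 92→12, 46→6, 86→10, 18→1
Mean rank = (7 + 4 + 6 + 12 + 6 + 10 + 1) / 7 = 6.57

6.57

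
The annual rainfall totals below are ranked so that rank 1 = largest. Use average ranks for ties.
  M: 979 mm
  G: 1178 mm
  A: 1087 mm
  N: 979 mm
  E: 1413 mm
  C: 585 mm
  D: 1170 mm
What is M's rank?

Sorted (descending): 1413, 1178, 1170, 1087, 979, 979, 585
The 2 values of 979 occupy positions 5–6 → average rank (5+6)/2 = 5.5.
M has value 979 mm → rank 5.5.

5.5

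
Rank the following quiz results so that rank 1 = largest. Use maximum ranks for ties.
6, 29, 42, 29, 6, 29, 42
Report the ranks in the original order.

7, 5, 2, 5, 7, 5, 2

Sorted (descending): 42, 42, 29, 29, 29, 6, 6
The 2 values of 42 occupy positions 1–2 → each gets rank 2.
The 3 values of 29 occupy positions 3–5 → each gets rank 5.
The 2 values of 6 occupy positions 6–7 → each gets rank 7.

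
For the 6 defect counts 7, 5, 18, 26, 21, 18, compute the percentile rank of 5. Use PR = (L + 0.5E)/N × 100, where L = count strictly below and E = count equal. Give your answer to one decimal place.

N = 6.
Strictly below 5: 0. Equal to 5: 1.
PR = (0 + 0.5·1)/6 × 100 = 8.3

8.3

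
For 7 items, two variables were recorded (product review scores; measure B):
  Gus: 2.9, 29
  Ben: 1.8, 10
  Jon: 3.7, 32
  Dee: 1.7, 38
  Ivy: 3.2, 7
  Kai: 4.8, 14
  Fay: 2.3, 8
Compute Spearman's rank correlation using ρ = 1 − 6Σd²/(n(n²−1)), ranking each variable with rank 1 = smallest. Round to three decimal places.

-0.143

Ranks of variable 1: 4, 2, 6, 1, 5, 7, 3
Ranks of variable 2: 5, 3, 6, 7, 1, 4, 2
d = r₁ − r₂: -1, -1, 0, -6, 4, 3, 1
d²: 1, 1, 0, 36, 16, 9, 1; Σd² = 64
ρ = 1 − 6·64/(7·48) = 1 − 384/336 = -0.143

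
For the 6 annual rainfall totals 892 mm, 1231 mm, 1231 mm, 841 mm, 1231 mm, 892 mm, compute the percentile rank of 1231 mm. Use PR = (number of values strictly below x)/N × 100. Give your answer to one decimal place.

50.0

N = 6.
Strictly below 1231: 3. Equal to 1231: 3.
PR = 3/6 × 100 = 50.0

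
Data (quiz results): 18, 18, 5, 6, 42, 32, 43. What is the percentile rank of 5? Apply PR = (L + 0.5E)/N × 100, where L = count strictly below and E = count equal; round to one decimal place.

N = 7.
Strictly below 5: 0. Equal to 5: 1.
PR = (0 + 0.5·1)/7 × 100 = 7.1

7.1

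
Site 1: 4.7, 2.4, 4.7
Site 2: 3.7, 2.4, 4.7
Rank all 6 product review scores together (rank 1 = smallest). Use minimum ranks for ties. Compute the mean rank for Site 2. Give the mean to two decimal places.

Sorted (ascending): 2.4, 2.4, 3.7, 4.7, 4.7, 4.7
The 2 values of 2.4 occupy positions 1–2 → each gets rank 1.
The 3 values of 4.7 occupy positions 4–6 → each gets rank 4.
Site 2 values → pooled ranks: 3.7→3, 2.4→1, 4.7→4
Mean rank = (3 + 1 + 4) / 3 = 2.67

2.67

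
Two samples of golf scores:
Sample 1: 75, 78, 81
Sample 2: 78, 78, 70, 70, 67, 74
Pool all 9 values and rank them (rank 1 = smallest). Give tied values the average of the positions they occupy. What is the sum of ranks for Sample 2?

Sorted (ascending): 67, 70, 70, 74, 75, 78, 78, 78, 81
The 2 values of 70 occupy positions 2–3 → average rank (2+3)/2 = 2.5.
The 3 values of 78 occupy positions 6–8 → average rank 7.
Sample 2 values → pooled ranks: 78→7, 78→7, 70→2.5, 70→2.5, 67→1, 74→4
Rank sum = 7 + 7 + 2.5 + 2.5 + 1 + 4 = 24

24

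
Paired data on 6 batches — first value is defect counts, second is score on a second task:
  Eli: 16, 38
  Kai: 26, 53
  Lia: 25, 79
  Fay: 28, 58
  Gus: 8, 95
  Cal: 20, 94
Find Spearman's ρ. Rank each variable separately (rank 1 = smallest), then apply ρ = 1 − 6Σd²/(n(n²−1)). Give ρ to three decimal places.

-0.371

Ranks of variable 1: 2, 5, 4, 6, 1, 3
Ranks of variable 2: 1, 2, 4, 3, 6, 5
d = r₁ − r₂: 1, 3, 0, 3, -5, -2
d²: 1, 9, 0, 9, 25, 4; Σd² = 48
ρ = 1 − 6·48/(6·35) = 1 − 288/210 = -0.371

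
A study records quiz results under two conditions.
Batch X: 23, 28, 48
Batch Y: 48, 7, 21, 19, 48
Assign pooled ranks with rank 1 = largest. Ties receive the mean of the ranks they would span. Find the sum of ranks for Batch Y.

Sorted (descending): 48, 48, 48, 28, 23, 21, 19, 7
The 3 values of 48 occupy positions 1–3 → average rank 2.
Batch Y values → pooled ranks: 48→2, 7→8, 21→6, 19→7, 48→2
Rank sum = 2 + 8 + 6 + 7 + 2 = 25

25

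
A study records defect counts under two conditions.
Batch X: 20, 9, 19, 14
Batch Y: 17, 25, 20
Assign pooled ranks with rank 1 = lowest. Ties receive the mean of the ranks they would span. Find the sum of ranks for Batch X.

12.5

Sorted (ascending): 9, 14, 17, 19, 20, 20, 25
The 2 values of 20 occupy positions 5–6 → average rank (5+6)/2 = 5.5.
Batch X values → pooled ranks: 20→5.5, 9→1, 19→4, 14→2
Rank sum = 5.5 + 1 + 4 + 2 = 12.5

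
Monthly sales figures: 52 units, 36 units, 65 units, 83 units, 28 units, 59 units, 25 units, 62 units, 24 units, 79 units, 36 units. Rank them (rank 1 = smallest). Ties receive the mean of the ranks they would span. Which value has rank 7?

Sorted (ascending): 24, 25, 28, 36, 36, 52, 59, 62, 65, 79, 83
The 2 values of 36 occupy positions 4–5 → average rank (4+5)/2 = 4.5.
Rank 7 → value 59.

59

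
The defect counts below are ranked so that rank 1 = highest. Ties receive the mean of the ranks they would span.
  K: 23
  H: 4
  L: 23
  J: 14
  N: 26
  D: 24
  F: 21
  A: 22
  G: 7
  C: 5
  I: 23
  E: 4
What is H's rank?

11.5

Sorted (descending): 26, 24, 23, 23, 23, 22, 21, 14, 7, 5, 4, 4
The 3 values of 23 occupy positions 3–5 → average rank 4.
The 2 values of 4 occupy positions 11–12 → average rank (11+12)/2 = 11.5.
H has value 4 → rank 11.5.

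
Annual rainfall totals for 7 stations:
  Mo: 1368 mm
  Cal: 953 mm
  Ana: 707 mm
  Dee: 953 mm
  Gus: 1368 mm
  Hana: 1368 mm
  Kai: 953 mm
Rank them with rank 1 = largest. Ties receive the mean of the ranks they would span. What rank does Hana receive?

Sorted (descending): 1368, 1368, 1368, 953, 953, 953, 707
The 3 values of 1368 occupy positions 1–3 → average rank 2.
The 3 values of 953 occupy positions 4–6 → average rank 5.
Hana has value 1368 mm → rank 2.

2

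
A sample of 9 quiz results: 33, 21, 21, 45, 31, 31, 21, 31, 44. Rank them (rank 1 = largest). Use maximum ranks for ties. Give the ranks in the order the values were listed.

3, 9, 9, 1, 6, 6, 9, 6, 2

Sorted (descending): 45, 44, 33, 31, 31, 31, 21, 21, 21
The 3 values of 31 occupy positions 4–6 → each gets rank 6.
The 3 values of 21 occupy positions 7–9 → each gets rank 9.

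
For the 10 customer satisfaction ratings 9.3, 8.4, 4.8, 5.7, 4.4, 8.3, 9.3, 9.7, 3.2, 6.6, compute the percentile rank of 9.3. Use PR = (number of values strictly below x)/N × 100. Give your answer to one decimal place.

70.0

N = 10.
Strictly below 9.3: 7. Equal to 9.3: 2.
PR = 7/10 × 100 = 70.0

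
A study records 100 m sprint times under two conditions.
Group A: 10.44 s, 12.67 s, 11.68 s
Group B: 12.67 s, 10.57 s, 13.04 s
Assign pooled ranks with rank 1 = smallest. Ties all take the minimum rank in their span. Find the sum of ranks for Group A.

8

Sorted (ascending): 10.44, 10.57, 11.68, 12.67, 12.67, 13.04
The 2 values of 12.67 occupy positions 4–5 → each gets rank 4.
Group A values → pooled ranks: 10.44→1, 12.67→4, 11.68→3
Rank sum = 1 + 4 + 3 = 8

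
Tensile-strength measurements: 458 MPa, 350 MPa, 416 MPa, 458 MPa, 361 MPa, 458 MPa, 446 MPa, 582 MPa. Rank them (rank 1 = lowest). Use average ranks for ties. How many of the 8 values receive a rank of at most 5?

4

Sorted (ascending): 350, 361, 416, 446, 458, 458, 458, 582
The 3 values of 458 occupy positions 5–7 → average rank 6.
Ranks ≤ 5: {1, 2, 3, 4} → 4 values.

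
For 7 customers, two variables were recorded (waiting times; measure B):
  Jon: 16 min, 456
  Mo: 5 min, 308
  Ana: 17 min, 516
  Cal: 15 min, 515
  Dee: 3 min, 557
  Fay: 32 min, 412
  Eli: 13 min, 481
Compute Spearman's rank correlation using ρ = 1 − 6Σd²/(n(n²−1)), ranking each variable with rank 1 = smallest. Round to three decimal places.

Ranks of variable 1: 5, 2, 6, 4, 1, 7, 3
Ranks of variable 2: 3, 1, 6, 5, 7, 2, 4
d = r₁ − r₂: 2, 1, 0, -1, -6, 5, -1
d²: 4, 1, 0, 1, 36, 25, 1; Σd² = 68
ρ = 1 − 6·68/(7·48) = 1 − 408/336 = -0.214

-0.214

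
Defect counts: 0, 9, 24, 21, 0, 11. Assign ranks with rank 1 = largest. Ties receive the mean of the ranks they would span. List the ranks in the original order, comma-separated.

5.5, 4, 1, 2, 5.5, 3

Sorted (descending): 24, 21, 11, 9, 0, 0
The 2 values of 0 occupy positions 5–6 → average rank (5+6)/2 = 5.5.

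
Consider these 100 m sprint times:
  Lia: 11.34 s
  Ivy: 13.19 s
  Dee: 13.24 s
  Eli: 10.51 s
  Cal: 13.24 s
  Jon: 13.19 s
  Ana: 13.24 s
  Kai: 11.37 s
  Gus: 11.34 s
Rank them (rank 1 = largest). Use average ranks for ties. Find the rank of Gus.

Sorted (descending): 13.24, 13.24, 13.24, 13.19, 13.19, 11.37, 11.34, 11.34, 10.51
The 3 values of 13.24 occupy positions 1–3 → average rank 2.
The 2 values of 13.19 occupy positions 4–5 → average rank (4+5)/2 = 4.5.
The 2 values of 11.34 occupy positions 7–8 → average rank (7+8)/2 = 7.5.
Gus has value 11.34 s → rank 7.5.

7.5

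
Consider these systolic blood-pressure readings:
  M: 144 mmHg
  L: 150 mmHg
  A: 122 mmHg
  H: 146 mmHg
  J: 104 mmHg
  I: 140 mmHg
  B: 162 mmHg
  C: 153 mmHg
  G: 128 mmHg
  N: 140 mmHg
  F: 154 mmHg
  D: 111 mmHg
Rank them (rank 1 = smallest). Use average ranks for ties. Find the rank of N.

Sorted (ascending): 104, 111, 122, 128, 140, 140, 144, 146, 150, 153, 154, 162
The 2 values of 140 occupy positions 5–6 → average rank (5+6)/2 = 5.5.
N has value 140 mmHg → rank 5.5.

5.5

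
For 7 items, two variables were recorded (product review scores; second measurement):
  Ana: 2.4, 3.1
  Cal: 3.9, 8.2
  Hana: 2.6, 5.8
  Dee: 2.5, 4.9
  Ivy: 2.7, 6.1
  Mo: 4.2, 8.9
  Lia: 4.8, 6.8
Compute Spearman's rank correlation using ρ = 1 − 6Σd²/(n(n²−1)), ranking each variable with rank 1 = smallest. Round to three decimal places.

0.893

Ranks of variable 1: 1, 5, 3, 2, 4, 6, 7
Ranks of variable 2: 1, 6, 3, 2, 4, 7, 5
d = r₁ − r₂: 0, -1, 0, 0, 0, -1, 2
d²: 0, 1, 0, 0, 0, 1, 4; Σd² = 6
ρ = 1 − 6·6/(7·48) = 1 − 36/336 = 0.893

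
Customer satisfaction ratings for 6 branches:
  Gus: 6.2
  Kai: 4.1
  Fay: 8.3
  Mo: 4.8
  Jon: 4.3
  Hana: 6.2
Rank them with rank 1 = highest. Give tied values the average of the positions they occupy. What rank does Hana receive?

Sorted (descending): 8.3, 6.2, 6.2, 4.8, 4.3, 4.1
The 2 values of 6.2 occupy positions 2–3 → average rank (2+3)/2 = 2.5.
Hana has value 6.2 → rank 2.5.

2.5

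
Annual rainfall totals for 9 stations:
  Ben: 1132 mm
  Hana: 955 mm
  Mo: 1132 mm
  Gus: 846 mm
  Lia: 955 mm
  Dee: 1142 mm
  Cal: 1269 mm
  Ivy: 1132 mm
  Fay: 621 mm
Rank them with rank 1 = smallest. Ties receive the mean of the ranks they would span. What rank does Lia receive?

3.5

Sorted (ascending): 621, 846, 955, 955, 1132, 1132, 1132, 1142, 1269
The 2 values of 955 occupy positions 3–4 → average rank (3+4)/2 = 3.5.
The 3 values of 1132 occupy positions 5–7 → average rank 6.
Lia has value 955 mm → rank 3.5.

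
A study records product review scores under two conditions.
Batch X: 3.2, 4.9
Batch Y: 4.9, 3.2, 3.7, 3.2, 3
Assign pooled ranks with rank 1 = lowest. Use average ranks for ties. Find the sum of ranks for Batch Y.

18.5

Sorted (ascending): 3, 3.2, 3.2, 3.2, 3.7, 4.9, 4.9
The 3 values of 3.2 occupy positions 2–4 → average rank 3.
The 2 values of 4.9 occupy positions 6–7 → average rank (6+7)/2 = 6.5.
Batch Y values → pooled ranks: 4.9→6.5, 3.2→3, 3.7→5, 3.2→3, 3→1
Rank sum = 6.5 + 3 + 5 + 3 + 1 = 18.5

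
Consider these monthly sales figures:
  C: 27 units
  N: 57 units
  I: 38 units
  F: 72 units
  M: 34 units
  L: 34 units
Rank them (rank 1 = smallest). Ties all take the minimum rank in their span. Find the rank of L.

Sorted (ascending): 27, 34, 34, 38, 57, 72
The 2 values of 34 occupy positions 2–3 → each gets rank 2.
L has value 34 units → rank 2.

2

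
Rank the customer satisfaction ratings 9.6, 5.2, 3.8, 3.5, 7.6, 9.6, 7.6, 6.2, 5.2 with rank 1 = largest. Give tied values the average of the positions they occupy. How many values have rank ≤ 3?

2

Sorted (descending): 9.6, 9.6, 7.6, 7.6, 6.2, 5.2, 5.2, 3.8, 3.5
The 2 values of 9.6 occupy positions 1–2 → average rank (1+2)/2 = 1.5.
The 2 values of 7.6 occupy positions 3–4 → average rank (3+4)/2 = 3.5.
The 2 values of 5.2 occupy positions 6–7 → average rank (6+7)/2 = 6.5.
Ranks ≤ 3: {1.5, 1.5} → 2 values.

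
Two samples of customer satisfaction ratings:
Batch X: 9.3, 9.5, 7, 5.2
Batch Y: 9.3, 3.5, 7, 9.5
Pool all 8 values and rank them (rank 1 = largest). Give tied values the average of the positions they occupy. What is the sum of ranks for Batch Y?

18.5

Sorted (descending): 9.5, 9.5, 9.3, 9.3, 7, 7, 5.2, 3.5
The 2 values of 9.5 occupy positions 1–2 → average rank (1+2)/2 = 1.5.
The 2 values of 9.3 occupy positions 3–4 → average rank (3+4)/2 = 3.5.
The 2 values of 7 occupy positions 5–6 → average rank (5+6)/2 = 5.5.
Batch Y values → pooled ranks: 9.3→3.5, 3.5→8, 7→5.5, 9.5→1.5
Rank sum = 3.5 + 8 + 5.5 + 1.5 = 18.5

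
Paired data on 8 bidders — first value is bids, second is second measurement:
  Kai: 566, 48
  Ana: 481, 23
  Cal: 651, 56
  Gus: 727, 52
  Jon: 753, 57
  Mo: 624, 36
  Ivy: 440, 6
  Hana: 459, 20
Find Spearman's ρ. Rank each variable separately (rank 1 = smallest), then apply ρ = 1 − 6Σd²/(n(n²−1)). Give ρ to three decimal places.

Ranks of variable 1: 4, 3, 6, 7, 8, 5, 1, 2
Ranks of variable 2: 5, 3, 7, 6, 8, 4, 1, 2
d = r₁ − r₂: -1, 0, -1, 1, 0, 1, 0, 0
d²: 1, 0, 1, 1, 0, 1, 0, 0; Σd² = 4
ρ = 1 − 6·4/(8·63) = 1 − 24/504 = 0.952

0.952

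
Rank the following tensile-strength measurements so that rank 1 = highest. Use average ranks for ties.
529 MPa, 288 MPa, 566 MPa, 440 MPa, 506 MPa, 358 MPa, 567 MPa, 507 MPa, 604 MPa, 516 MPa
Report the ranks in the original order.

Sorted (descending): 604, 567, 566, 529, 516, 507, 506, 440, 358, 288
No ties — each value takes its position as its rank.

4, 10, 3, 8, 7, 9, 2, 6, 1, 5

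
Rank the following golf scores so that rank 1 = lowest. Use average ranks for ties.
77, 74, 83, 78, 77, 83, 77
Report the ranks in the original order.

3, 1, 6.5, 5, 3, 6.5, 3

Sorted (ascending): 74, 77, 77, 77, 78, 83, 83
The 3 values of 77 occupy positions 2–4 → average rank 3.
The 2 values of 83 occupy positions 6–7 → average rank (6+7)/2 = 6.5.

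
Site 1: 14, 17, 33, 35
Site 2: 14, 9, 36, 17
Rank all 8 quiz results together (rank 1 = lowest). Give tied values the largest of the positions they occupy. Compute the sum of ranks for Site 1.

Sorted (ascending): 9, 14, 14, 17, 17, 33, 35, 36
The 2 values of 14 occupy positions 2–3 → each gets rank 3.
The 2 values of 17 occupy positions 4–5 → each gets rank 5.
Site 1 values → pooled ranks: 14→3, 17→5, 33→6, 35→7
Rank sum = 3 + 5 + 6 + 7 = 21

21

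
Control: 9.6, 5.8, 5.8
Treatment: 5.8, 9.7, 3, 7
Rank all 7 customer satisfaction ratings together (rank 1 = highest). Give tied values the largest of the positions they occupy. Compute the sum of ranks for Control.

Sorted (descending): 9.7, 9.6, 7, 5.8, 5.8, 5.8, 3
The 3 values of 5.8 occupy positions 4–6 → each gets rank 6.
Control values → pooled ranks: 9.6→2, 5.8→6, 5.8→6
Rank sum = 2 + 6 + 6 = 14

14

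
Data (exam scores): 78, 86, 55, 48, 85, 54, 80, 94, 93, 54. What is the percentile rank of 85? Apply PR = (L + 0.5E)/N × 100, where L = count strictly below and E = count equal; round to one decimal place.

N = 10.
Strictly below 85: 6. Equal to 85: 1.
PR = (6 + 0.5·1)/10 × 100 = 65.0

65.0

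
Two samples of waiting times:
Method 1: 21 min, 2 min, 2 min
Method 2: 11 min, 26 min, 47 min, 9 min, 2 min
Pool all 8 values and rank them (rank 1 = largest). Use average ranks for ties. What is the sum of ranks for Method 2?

Sorted (descending): 47, 26, 21, 11, 9, 2, 2, 2
The 3 values of 2 occupy positions 6–8 → average rank 7.
Method 2 values → pooled ranks: 11→4, 26→2, 47→1, 9→5, 2→7
Rank sum = 4 + 2 + 1 + 5 + 7 = 19

19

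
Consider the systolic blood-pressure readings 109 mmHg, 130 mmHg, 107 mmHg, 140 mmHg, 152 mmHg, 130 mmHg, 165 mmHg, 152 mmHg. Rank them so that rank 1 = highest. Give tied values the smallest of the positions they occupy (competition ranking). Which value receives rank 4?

Sorted (descending): 165, 152, 152, 140, 130, 130, 109, 107
The 2 values of 152 occupy positions 2–3 → each gets rank 2.
The 2 values of 130 occupy positions 5–6 → each gets rank 5.
Rank 4 → value 140.

140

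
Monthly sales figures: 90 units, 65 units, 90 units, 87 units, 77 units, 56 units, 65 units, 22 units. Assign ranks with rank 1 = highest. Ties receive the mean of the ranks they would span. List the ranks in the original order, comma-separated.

1.5, 5.5, 1.5, 3, 4, 7, 5.5, 8

Sorted (descending): 90, 90, 87, 77, 65, 65, 56, 22
The 2 values of 90 occupy positions 1–2 → average rank (1+2)/2 = 1.5.
The 2 values of 65 occupy positions 5–6 → average rank (5+6)/2 = 5.5.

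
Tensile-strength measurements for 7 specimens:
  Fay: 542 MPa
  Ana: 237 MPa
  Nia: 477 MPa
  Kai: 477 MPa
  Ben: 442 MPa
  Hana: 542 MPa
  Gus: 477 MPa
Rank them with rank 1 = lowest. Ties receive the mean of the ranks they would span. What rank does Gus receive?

4

Sorted (ascending): 237, 442, 477, 477, 477, 542, 542
The 3 values of 477 occupy positions 3–5 → average rank 4.
The 2 values of 542 occupy positions 6–7 → average rank (6+7)/2 = 6.5.
Gus has value 477 MPa → rank 4.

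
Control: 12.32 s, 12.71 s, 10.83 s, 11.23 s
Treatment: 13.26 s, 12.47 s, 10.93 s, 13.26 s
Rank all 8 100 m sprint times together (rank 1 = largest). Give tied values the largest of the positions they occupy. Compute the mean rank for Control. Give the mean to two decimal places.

5.50

Sorted (descending): 13.26, 13.26, 12.71, 12.47, 12.32, 11.23, 10.93, 10.83
The 2 values of 13.26 occupy positions 1–2 → each gets rank 2.
Control values → pooled ranks: 12.32→5, 12.71→3, 10.83→8, 11.23→6
Mean rank = (5 + 3 + 8 + 6) / 4 = 5.50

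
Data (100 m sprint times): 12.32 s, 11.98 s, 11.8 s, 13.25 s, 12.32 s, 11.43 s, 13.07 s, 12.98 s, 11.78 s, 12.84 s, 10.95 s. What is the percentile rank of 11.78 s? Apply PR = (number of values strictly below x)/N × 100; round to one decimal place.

18.2

N = 11.
Strictly below 11.78: 2. Equal to 11.78: 1.
PR = 2/11 × 100 = 18.2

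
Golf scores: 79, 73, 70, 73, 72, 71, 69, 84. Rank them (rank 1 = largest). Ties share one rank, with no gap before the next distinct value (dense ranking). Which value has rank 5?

71

Sorted (descending): 84, 79, 73, 73, 72, 71, 70, 69
The 2 values of 73 share dense rank 3.
Remaining distinct values take the next consecutive integers.
Rank 5 → value 71.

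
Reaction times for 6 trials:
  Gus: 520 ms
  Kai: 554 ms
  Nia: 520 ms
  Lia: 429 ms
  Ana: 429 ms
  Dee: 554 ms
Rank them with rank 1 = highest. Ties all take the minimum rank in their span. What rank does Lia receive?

5

Sorted (descending): 554, 554, 520, 520, 429, 429
The 2 values of 554 occupy positions 1–2 → each gets rank 1.
The 2 values of 520 occupy positions 3–4 → each gets rank 3.
The 2 values of 429 occupy positions 5–6 → each gets rank 5.
Lia has value 429 ms → rank 5.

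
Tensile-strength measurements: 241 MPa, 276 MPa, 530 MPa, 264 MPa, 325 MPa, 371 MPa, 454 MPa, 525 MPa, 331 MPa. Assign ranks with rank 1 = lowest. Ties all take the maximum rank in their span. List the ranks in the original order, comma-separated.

1, 3, 9, 2, 4, 6, 7, 8, 5

Sorted (ascending): 241, 264, 276, 325, 331, 371, 454, 525, 530
No ties — each value takes its position as its rank.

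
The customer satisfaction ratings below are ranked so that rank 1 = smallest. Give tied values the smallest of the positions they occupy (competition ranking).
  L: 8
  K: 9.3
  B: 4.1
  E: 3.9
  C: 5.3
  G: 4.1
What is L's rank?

Sorted (ascending): 3.9, 4.1, 4.1, 5.3, 8, 9.3
The 2 values of 4.1 occupy positions 2–3 → each gets rank 2.
L has value 8 → rank 5.

5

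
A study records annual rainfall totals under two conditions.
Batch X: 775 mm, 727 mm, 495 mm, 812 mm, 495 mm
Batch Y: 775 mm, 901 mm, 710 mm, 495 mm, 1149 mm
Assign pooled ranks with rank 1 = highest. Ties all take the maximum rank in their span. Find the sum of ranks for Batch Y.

Sorted (descending): 1149, 901, 812, 775, 775, 727, 710, 495, 495, 495
The 2 values of 775 occupy positions 4–5 → each gets rank 5.
The 3 values of 495 occupy positions 8–10 → each gets rank 10.
Batch Y values → pooled ranks: 775→5, 901→2, 710→7, 495→10, 1149→1
Rank sum = 5 + 2 + 7 + 10 + 1 = 25

25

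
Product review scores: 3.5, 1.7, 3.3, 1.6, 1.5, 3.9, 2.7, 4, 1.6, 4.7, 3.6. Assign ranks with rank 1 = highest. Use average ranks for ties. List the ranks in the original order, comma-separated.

Sorted (descending): 4.7, 4, 3.9, 3.6, 3.5, 3.3, 2.7, 1.7, 1.6, 1.6, 1.5
The 2 values of 1.6 occupy positions 9–10 → average rank (9+10)/2 = 9.5.

5, 8, 6, 9.5, 11, 3, 7, 2, 9.5, 1, 4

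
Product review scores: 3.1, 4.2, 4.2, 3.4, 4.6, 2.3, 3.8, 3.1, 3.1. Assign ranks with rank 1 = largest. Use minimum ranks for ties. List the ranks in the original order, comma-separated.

6, 2, 2, 5, 1, 9, 4, 6, 6

Sorted (descending): 4.6, 4.2, 4.2, 3.8, 3.4, 3.1, 3.1, 3.1, 2.3
The 2 values of 4.2 occupy positions 2–3 → each gets rank 2.
The 3 values of 3.1 occupy positions 6–8 → each gets rank 6.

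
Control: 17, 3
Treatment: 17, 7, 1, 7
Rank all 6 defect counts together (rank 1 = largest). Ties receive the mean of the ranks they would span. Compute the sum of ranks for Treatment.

Sorted (descending): 17, 17, 7, 7, 3, 1
The 2 values of 17 occupy positions 1–2 → average rank (1+2)/2 = 1.5.
The 2 values of 7 occupy positions 3–4 → average rank (3+4)/2 = 3.5.
Treatment values → pooled ranks: 17→1.5, 7→3.5, 1→6, 7→3.5
Rank sum = 1.5 + 3.5 + 6 + 3.5 = 14.5

14.5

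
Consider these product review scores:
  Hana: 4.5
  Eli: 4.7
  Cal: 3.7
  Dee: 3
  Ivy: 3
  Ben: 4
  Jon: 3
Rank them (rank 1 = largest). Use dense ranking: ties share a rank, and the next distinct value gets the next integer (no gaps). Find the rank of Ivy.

5

Sorted (descending): 4.7, 4.5, 4, 3.7, 3, 3, 3
The 3 values of 3 share dense rank 5.
Remaining distinct values take the next consecutive integers.
Ivy has value 3 → rank 5.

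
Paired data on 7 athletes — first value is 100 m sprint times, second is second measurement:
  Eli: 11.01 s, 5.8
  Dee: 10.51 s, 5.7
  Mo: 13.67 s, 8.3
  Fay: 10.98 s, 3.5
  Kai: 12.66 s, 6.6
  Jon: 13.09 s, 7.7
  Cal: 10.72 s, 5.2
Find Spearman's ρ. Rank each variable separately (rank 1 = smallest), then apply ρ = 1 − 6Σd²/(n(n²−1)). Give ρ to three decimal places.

0.857

Ranks of variable 1: 4, 1, 7, 3, 5, 6, 2
Ranks of variable 2: 4, 3, 7, 1, 5, 6, 2
d = r₁ − r₂: 0, -2, 0, 2, 0, 0, 0
d²: 0, 4, 0, 4, 0, 0, 0; Σd² = 8
ρ = 1 − 6·8/(7·48) = 1 − 48/336 = 0.857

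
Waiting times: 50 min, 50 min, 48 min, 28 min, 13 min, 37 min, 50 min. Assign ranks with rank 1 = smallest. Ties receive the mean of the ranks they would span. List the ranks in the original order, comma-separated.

6, 6, 4, 2, 1, 3, 6

Sorted (ascending): 13, 28, 37, 48, 50, 50, 50
The 3 values of 50 occupy positions 5–7 → average rank 6.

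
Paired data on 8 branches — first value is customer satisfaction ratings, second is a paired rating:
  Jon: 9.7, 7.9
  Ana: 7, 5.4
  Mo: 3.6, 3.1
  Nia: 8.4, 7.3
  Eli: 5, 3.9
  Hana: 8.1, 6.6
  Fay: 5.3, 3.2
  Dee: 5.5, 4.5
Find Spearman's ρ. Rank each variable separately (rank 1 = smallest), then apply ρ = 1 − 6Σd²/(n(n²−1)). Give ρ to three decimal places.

0.976

Ranks of variable 1: 8, 5, 1, 7, 2, 6, 3, 4
Ranks of variable 2: 8, 5, 1, 7, 3, 6, 2, 4
d = r₁ − r₂: 0, 0, 0, 0, -1, 0, 1, 0
d²: 0, 0, 0, 0, 1, 0, 1, 0; Σd² = 2
ρ = 1 − 6·2/(8·63) = 1 − 12/504 = 0.976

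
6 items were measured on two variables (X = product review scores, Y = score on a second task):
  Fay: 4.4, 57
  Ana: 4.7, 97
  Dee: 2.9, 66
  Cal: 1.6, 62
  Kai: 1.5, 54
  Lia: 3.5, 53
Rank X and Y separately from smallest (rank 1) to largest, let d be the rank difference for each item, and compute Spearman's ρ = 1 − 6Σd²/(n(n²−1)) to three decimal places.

Ranks of variable 1: 5, 6, 3, 2, 1, 4
Ranks of variable 2: 3, 6, 5, 4, 2, 1
d = r₁ − r₂: 2, 0, -2, -2, -1, 3
d²: 4, 0, 4, 4, 1, 9; Σd² = 22
ρ = 1 − 6·22/(6·35) = 1 − 132/210 = 0.371

0.371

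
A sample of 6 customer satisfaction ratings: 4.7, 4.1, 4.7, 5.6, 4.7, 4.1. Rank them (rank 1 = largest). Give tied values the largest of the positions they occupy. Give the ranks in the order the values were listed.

4, 6, 4, 1, 4, 6

Sorted (descending): 5.6, 4.7, 4.7, 4.7, 4.1, 4.1
The 3 values of 4.7 occupy positions 2–4 → each gets rank 4.
The 2 values of 4.1 occupy positions 5–6 → each gets rank 6.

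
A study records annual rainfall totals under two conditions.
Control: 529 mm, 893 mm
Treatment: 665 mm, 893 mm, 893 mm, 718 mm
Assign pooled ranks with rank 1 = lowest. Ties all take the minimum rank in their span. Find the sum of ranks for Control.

Sorted (ascending): 529, 665, 718, 893, 893, 893
The 3 values of 893 occupy positions 4–6 → each gets rank 4.
Control values → pooled ranks: 529→1, 893→4
Rank sum = 1 + 4 = 5

5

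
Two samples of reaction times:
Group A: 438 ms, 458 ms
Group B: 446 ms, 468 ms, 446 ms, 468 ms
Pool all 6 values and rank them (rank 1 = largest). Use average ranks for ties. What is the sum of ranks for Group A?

9

Sorted (descending): 468, 468, 458, 446, 446, 438
The 2 values of 468 occupy positions 1–2 → average rank (1+2)/2 = 1.5.
The 2 values of 446 occupy positions 4–5 → average rank (4+5)/2 = 4.5.
Group A values → pooled ranks: 438→6, 458→3
Rank sum = 6 + 3 = 9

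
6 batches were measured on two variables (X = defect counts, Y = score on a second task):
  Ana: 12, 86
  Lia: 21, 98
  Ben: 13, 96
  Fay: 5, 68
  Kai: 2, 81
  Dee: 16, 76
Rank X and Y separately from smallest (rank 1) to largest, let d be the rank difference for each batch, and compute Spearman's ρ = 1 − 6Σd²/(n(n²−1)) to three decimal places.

Ranks of variable 1: 3, 6, 4, 2, 1, 5
Ranks of variable 2: 4, 6, 5, 1, 3, 2
d = r₁ − r₂: -1, 0, -1, 1, -2, 3
d²: 1, 0, 1, 1, 4, 9; Σd² = 16
ρ = 1 − 6·16/(6·35) = 1 − 96/210 = 0.543

0.543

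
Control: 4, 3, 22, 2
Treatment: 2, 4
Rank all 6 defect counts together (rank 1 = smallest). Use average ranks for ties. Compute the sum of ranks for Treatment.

Sorted (ascending): 2, 2, 3, 4, 4, 22
The 2 values of 2 occupy positions 1–2 → average rank (1+2)/2 = 1.5.
The 2 values of 4 occupy positions 4–5 → average rank (4+5)/2 = 4.5.
Treatment values → pooled ranks: 2→1.5, 4→4.5
Rank sum = 1.5 + 4.5 = 6

6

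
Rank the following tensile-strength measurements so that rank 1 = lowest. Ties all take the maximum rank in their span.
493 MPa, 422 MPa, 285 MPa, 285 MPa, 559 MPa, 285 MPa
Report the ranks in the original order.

Sorted (ascending): 285, 285, 285, 422, 493, 559
The 3 values of 285 occupy positions 1–3 → each gets rank 3.

5, 4, 3, 3, 6, 3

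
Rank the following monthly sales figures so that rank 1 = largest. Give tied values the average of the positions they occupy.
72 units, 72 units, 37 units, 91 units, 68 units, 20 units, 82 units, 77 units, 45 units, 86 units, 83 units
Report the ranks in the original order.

Sorted (descending): 91, 86, 83, 82, 77, 72, 72, 68, 45, 37, 20
The 2 values of 72 occupy positions 6–7 → average rank (6+7)/2 = 6.5.

6.5, 6.5, 10, 1, 8, 11, 4, 5, 9, 2, 3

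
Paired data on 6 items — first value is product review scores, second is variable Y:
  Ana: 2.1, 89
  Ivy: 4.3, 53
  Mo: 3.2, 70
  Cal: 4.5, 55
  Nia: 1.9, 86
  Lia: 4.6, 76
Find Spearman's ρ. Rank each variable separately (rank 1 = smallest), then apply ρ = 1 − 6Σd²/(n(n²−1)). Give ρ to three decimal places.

-0.543

Ranks of variable 1: 2, 4, 3, 5, 1, 6
Ranks of variable 2: 6, 1, 3, 2, 5, 4
d = r₁ − r₂: -4, 3, 0, 3, -4, 2
d²: 16, 9, 0, 9, 16, 4; Σd² = 54
ρ = 1 − 6·54/(6·35) = 1 − 324/210 = -0.543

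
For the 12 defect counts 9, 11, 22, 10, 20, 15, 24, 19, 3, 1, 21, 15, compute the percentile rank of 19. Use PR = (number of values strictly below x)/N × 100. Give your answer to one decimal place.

58.3

N = 12.
Strictly below 19: 7. Equal to 19: 1.
PR = 7/12 × 100 = 58.3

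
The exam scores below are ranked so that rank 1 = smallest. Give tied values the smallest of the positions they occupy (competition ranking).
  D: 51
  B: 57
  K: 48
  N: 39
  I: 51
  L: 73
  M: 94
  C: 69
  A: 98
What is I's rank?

3

Sorted (ascending): 39, 48, 51, 51, 57, 69, 73, 94, 98
The 2 values of 51 occupy positions 3–4 → each gets rank 3.
I has value 51 → rank 3.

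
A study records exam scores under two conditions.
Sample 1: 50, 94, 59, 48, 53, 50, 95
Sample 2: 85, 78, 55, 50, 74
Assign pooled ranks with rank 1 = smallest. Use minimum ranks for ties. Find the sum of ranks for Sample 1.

40

Sorted (ascending): 48, 50, 50, 50, 53, 55, 59, 74, 78, 85, 94, 95
The 3 values of 50 occupy positions 2–4 → each gets rank 2.
Sample 1 values → pooled ranks: 50→2, 94→11, 59→7, 48→1, 53→5, 50→2, 95→12
Rank sum = 2 + 11 + 7 + 1 + 5 + 2 + 12 = 40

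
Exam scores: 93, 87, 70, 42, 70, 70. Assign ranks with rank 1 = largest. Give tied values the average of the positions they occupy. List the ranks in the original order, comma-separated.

1, 2, 4, 6, 4, 4

Sorted (descending): 93, 87, 70, 70, 70, 42
The 3 values of 70 occupy positions 3–5 → average rank 4.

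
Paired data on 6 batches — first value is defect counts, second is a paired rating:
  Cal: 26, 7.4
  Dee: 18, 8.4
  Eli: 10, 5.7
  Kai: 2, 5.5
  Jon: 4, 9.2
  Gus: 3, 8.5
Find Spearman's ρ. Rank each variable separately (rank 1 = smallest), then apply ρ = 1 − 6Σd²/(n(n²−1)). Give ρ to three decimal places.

0.086

Ranks of variable 1: 6, 5, 4, 1, 3, 2
Ranks of variable 2: 3, 4, 2, 1, 6, 5
d = r₁ − r₂: 3, 1, 2, 0, -3, -3
d²: 9, 1, 4, 0, 9, 9; Σd² = 32
ρ = 1 − 6·32/(6·35) = 1 − 192/210 = 0.086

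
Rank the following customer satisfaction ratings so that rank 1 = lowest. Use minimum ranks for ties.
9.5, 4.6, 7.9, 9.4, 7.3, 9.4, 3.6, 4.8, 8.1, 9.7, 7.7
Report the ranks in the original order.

Sorted (ascending): 3.6, 4.6, 4.8, 7.3, 7.7, 7.9, 8.1, 9.4, 9.4, 9.5, 9.7
The 2 values of 9.4 occupy positions 8–9 → each gets rank 8.

10, 2, 6, 8, 4, 8, 1, 3, 7, 11, 5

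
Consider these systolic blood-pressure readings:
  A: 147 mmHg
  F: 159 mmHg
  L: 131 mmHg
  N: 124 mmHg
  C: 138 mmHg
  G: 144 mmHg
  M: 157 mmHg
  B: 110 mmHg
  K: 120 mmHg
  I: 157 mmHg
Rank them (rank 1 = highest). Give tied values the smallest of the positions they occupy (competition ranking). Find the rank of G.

5

Sorted (descending): 159, 157, 157, 147, 144, 138, 131, 124, 120, 110
The 2 values of 157 occupy positions 2–3 → each gets rank 2.
G has value 144 mmHg → rank 5.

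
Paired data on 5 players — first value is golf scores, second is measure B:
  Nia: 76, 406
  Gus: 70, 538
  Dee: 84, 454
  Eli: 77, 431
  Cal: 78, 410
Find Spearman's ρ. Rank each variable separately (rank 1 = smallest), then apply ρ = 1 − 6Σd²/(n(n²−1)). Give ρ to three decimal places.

Ranks of variable 1: 2, 1, 5, 3, 4
Ranks of variable 2: 1, 5, 4, 3, 2
d = r₁ − r₂: 1, -4, 1, 0, 2
d²: 1, 16, 1, 0, 4; Σd² = 22
ρ = 1 − 6·22/(5·24) = 1 − 132/120 = -0.100

-0.100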